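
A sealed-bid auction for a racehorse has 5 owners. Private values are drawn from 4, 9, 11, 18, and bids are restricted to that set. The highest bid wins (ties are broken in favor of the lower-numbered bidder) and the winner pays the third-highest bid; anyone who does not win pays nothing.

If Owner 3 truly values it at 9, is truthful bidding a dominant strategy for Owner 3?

No

Consider the case where Owner 1 bids 4, Owner 2 bids 4, Owner 4 bids 4 and Owner 5 bids 11.
Truthful bid 9: loses, pays 0, utility 0.
Bid 11 instead: wins, pays 4, utility 9 - 4 = 5.
Since 5 > 0, bidding 11 is strictly better here, so truthful bidding is not dominant.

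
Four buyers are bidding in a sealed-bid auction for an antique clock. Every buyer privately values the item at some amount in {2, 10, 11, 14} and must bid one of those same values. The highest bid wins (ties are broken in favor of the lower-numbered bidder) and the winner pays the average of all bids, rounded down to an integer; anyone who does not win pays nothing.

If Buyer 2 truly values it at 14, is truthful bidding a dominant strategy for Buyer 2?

No

Consider the case where Buyer 1 bids 2, Buyer 3 bids 2 and Buyer 4 bids 2.
Truthful bid 14: wins, pays 5, utility 14 - 5 = 9.
Bid 10 instead: wins, pays 4, utility 14 - 4 = 10.
Since 10 > 9, bidding 10 is strictly better here, so truthful bidding is not dominant.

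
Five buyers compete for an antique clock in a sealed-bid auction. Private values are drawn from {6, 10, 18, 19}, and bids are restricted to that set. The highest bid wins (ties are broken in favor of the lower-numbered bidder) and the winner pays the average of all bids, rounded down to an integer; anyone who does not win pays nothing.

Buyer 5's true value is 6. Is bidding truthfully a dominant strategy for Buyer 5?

Yes

Check each profile of the others' bids and compare truth against every alternative bid.
Others bid (6, 6, 6, 6): truth gives 0, best alternative gives 0.
Others bid (6, 6, 6, 10): truth gives 0, best alternative gives 0.
Others bid (6, 6, 6, 18): truth gives 0, best alternative gives 0.
Others bid (6, 6, 6, 19): truth gives 0, best alternative gives 0.
Others bid (6, 6, 10, 6): truth gives 0, best alternative gives 0.
Others bid (6, 6, 10, 10): truth gives 0, best alternative gives 0.
(Remaining 250 profiles checked similarly; truth is weakly best in each.)
In every case the truthful bid is at least as good as any alternative, so it is a dominant strategy.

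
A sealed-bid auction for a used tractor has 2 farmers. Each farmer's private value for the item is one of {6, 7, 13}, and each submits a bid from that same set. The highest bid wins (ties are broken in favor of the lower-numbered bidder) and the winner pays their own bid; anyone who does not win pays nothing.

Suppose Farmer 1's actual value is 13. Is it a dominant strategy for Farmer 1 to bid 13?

No

Consider the case where Farmer 2 bids 6.
Truthful bid 13: wins, pays 13, utility 13 - 13 = 0.
Bid 6 instead: wins, pays 6, utility 13 - 6 = 7.
Since 7 > 0, bidding 6 is strictly better here, so truthful bidding is not dominant.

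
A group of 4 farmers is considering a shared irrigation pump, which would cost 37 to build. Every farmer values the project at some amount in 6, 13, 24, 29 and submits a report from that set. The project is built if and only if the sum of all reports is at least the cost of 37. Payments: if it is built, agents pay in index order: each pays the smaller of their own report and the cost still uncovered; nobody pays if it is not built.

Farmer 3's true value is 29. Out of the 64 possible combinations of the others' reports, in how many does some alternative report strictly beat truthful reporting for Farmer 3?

24

Others report (6, 6, 6): truth gives 4; report 24 gives 5 > 4. Violating.
Others report (6, 6, 13): truth gives 4; report 13 gives 16 > 4. Violating.
Others report (6, 6, 24): truth gives 4; report 6 gives 23 > 4. Violating.
Others report (6, 6, 29): truth gives 4; report 6 gives 23 > 4. Violating.
Others report (6, 29, 6): truth gives 27; no alternative beats it.
Others report (6, 29, 13): truth gives 27; no alternative beats it.
(Checking all 64 profiles: 24 have a profitable deviation, 40 do not.)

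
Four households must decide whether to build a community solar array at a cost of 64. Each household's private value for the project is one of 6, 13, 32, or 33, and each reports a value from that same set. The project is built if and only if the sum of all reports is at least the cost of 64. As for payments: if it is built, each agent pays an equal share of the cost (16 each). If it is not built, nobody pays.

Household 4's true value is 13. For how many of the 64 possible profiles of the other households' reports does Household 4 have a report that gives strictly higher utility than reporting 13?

Others report (6, 13, 32): truth gives -3; report 6 gives 0 > -3. Violating.
Others report (6, 13, 33): truth gives -3; report 6 gives 0 > -3. Violating.
Others report (6, 32, 13): truth gives -3; report 6 gives 0 > -3. Violating.
Others report (6, 33, 13): truth gives -3; report 6 gives 0 > -3. Violating.
Others report (6, 6, 6): truth gives 0; no alternative beats it.
Others report (6, 6, 13): truth gives 0; no alternative beats it.
(Checking all 64 profiles: 12 have a profitable deviation, 52 do not.)

12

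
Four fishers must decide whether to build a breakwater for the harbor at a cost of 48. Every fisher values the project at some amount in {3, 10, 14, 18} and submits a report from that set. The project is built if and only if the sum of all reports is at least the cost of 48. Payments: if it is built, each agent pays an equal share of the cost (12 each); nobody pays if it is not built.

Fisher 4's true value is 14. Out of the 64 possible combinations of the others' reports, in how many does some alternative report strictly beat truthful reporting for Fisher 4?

Others report (3, 10, 18): truth gives 0; report 18 gives 2 > 0. Violating.
Others report (3, 14, 14): truth gives 0; report 18 gives 2 > 0. Violating.
Others report (3, 18, 10): truth gives 0; report 18 gives 2 > 0. Violating.
Others report (10, 3, 18): truth gives 0; report 18 gives 2 > 0. Violating.
Others report (3, 3, 3): truth gives 0; no alternative beats it.
Others report (3, 3, 10): truth gives 0; no alternative beats it.
(Checking all 64 profiles: 10 have a profitable deviation, 54 do not.)

10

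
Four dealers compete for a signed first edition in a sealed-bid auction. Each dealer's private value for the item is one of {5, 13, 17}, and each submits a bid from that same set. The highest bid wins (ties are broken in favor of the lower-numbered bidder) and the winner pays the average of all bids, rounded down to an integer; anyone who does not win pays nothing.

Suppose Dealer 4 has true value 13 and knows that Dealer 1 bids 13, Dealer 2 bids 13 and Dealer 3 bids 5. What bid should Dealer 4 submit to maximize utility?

Bid 5: loses, pays 0, utility 0.
Bid 13: loses, pays 0, utility 0.
Bid 17: wins, pays 12, utility 13 - 12 = 1.
The best choice is 17 with utility 1.

17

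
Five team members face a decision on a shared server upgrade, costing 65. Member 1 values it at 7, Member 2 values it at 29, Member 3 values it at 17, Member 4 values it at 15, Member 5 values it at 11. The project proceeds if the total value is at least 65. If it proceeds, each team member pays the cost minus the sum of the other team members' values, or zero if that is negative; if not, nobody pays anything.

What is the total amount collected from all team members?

Total value 79 ≥ cost 65, so it is built.
Member 1: others sum to 72; max(0, 65 - 72) = 0.
Member 2: others sum to 50; max(0, 65 - 50) = 15.
Member 3: others sum to 62; max(0, 65 - 62) = 3.
Member 4: others sum to 64; max(0, 65 - 64) = 1.
Member 5: others sum to 68; max(0, 65 - 68) = 0.
Total collected = 0 + 15 + 3 + 1 + 0 = 19.

19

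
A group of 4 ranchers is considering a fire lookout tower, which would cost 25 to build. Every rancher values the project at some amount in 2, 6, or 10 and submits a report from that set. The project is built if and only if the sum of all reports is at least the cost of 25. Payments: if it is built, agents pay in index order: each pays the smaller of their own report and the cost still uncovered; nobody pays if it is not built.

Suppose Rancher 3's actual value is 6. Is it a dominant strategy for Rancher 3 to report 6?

No

Consider the case where Rancher 1 reports 6, Rancher 2 reports 10 and Rancher 4 reports 10.
Truthful report 6: project built, pays 6, utility 6 - 6 = 0.
Report 2 instead: project built, pays 2, utility 6 - 2 = 4.
Since 4 > 0, reporting 2 is strictly better here, so truthful reporting is not dominant.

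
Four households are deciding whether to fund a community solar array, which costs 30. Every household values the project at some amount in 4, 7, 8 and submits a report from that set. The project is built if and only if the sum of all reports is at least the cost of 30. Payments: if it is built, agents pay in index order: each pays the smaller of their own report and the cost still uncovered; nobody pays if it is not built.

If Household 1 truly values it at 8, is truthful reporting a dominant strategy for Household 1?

Consider the case where Household 2 reports 7, Household 3 reports 8 and Household 4 reports 8.
Truthful report 8: project built, pays 8, utility 8 - 8 = 0.
Report 7 instead: project built, pays 7, utility 8 - 7 = 1.
Since 1 > 0, reporting 7 is strictly better here, so truthful reporting is not dominant.

No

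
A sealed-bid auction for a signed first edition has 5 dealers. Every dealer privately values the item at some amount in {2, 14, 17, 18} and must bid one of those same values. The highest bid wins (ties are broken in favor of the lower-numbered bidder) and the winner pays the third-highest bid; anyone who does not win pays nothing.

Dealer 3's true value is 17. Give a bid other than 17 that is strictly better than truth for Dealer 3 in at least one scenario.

Suppose Dealer 1 bids 2, Dealer 2 bids 2, Dealer 4 bids 2 and Dealer 5 bids 18.
Bid 17: loses, pays 0, utility 0.
Bid 18: wins, pays 2, utility 17 - 2 = 15.
So bidding 18 beats truth here (15 > 0).

18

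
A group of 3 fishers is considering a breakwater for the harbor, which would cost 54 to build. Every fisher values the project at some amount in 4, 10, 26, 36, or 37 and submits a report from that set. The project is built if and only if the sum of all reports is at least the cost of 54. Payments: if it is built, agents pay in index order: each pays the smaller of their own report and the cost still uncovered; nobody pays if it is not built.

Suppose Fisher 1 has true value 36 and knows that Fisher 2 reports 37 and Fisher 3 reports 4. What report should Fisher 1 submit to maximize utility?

Report 4: project not built, utility 0.
Report 10: project not built, utility 0.
Report 26: project built, pays 26, utility 36 - 26 = 10.
Report 36: project built, pays 36, utility 36 - 36 = 0.
Report 37: project built, pays 37, utility 36 - 37 = -1.
The best choice is 26 with utility 10.

26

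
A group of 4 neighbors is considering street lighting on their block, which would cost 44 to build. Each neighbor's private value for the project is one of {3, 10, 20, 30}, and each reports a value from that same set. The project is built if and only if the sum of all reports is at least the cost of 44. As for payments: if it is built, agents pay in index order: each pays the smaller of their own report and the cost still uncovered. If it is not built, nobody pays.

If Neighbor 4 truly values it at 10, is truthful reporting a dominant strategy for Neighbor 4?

Yes

Check each profile of the others' reports and compare truth against every alternative report.
Others report (3, 20, 30): truth gives 10, best alternative gives 10.
Others report (3, 30, 20): truth gives 10, best alternative gives 10.
Others report (3, 30, 30): truth gives 10, best alternative gives 10.
Others report (10, 10, 30): truth gives 10, best alternative gives 10.
Others report (10, 20, 20): truth gives 10, best alternative gives 10.
Others report (10, 20, 30): truth gives 10, best alternative gives 10.
(Remaining 58 profiles checked similarly; truth is weakly best in each.)
In every case the truthful report is at least as good as any alternative, so it is a dominant strategy.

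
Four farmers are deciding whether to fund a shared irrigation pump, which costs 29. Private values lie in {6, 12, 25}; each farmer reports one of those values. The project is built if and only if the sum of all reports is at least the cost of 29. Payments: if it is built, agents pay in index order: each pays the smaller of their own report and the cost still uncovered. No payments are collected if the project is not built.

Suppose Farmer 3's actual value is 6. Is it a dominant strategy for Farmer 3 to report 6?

Yes

Check each profile of the others' reports and compare truth against every alternative report.
Others report (6, 6, 6): truth gives 0, best alternative gives -6.
Others report (6, 6, 12): truth gives 0, best alternative gives -6.
Others report (6, 6, 25): truth gives 0, best alternative gives -6.
Others report (6, 12, 6): truth gives 0, best alternative gives -5.
Others report (6, 12, 12): truth gives 0, best alternative gives -5.
Others report (6, 12, 25): truth gives 0, best alternative gives -5.
(Remaining 21 profiles checked similarly; truth is weakly best in each.)
In every case the truthful report is at least as good as any alternative, so it is a dominant strategy.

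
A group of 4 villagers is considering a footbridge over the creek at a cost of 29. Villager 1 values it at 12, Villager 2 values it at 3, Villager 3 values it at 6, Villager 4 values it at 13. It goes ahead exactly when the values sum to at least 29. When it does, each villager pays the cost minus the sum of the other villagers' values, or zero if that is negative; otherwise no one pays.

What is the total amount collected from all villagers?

Total value 34 ≥ cost 29, so it is built.
Villager 1: others sum to 22; max(0, 29 - 22) = 7.
Villager 2: others sum to 31; max(0, 29 - 31) = 0.
Villager 3: others sum to 28; max(0, 29 - 28) = 1.
Villager 4: others sum to 21; max(0, 29 - 21) = 8.
Total collected = 7 + 0 + 1 + 8 = 16.

16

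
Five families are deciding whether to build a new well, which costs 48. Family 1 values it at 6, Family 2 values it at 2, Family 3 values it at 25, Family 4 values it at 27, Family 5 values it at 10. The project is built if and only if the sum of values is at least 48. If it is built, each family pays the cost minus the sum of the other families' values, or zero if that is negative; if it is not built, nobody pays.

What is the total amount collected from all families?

Total value 70 ≥ cost 48, so it is built.
Family 1: others sum to 64; max(0, 48 - 64) = 0.
Family 2: others sum to 68; max(0, 48 - 68) = 0.
Family 3: others sum to 45; max(0, 48 - 45) = 3.
Family 4: others sum to 43; max(0, 48 - 43) = 5.
Family 5: others sum to 60; max(0, 48 - 60) = 0.
Total collected = 0 + 0 + 3 + 5 + 0 = 8.

8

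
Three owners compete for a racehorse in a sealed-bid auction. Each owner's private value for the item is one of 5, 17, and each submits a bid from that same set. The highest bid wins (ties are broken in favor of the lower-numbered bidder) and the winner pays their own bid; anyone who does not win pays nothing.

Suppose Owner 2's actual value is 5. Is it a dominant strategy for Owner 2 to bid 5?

Check each profile of the others' bids and compare truth against every alternative bid.
Others bid (5, 5): truth gives 0, best alternative gives -12.
Others bid (5, 17): truth gives 0, best alternative gives -12.
Others bid (17, 5): truth gives 0, best alternative gives 0.
Others bid (17, 17): truth gives 0, best alternative gives 0.
In every case the truthful bid is at least as good as any alternative, so it is a dominant strategy.

Yes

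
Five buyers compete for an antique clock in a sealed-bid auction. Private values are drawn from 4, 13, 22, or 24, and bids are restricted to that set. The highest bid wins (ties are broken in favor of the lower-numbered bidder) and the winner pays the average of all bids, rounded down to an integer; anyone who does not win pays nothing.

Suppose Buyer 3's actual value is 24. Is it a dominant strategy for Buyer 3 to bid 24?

Consider the case where Buyer 1 bids 4, Buyer 2 bids 4, Buyer 4 bids 4 and Buyer 5 bids 4.
Truthful bid 24: wins, pays 8, utility 24 - 8 = 16.
Bid 13 instead: wins, pays 5, utility 24 - 5 = 19.
Since 19 > 16, bidding 13 is strictly better here, so truthful bidding is not dominant.

No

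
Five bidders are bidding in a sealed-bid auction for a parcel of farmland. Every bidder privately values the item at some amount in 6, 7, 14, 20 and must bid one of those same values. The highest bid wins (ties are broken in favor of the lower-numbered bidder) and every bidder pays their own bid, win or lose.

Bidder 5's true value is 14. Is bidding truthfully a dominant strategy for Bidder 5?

Consider the case where Bidder 1 bids 6, Bidder 2 bids 6, Bidder 3 bids 6 and Bidder 4 bids 6.
Truthful bid 14: wins, pays 14, utility 14 - 14 = 0.
Bid 7 instead: wins, pays 7, utility 14 - 7 = 7.
Since 7 > 0, bidding 7 is strictly better here, so truthful bidding is not dominant.

No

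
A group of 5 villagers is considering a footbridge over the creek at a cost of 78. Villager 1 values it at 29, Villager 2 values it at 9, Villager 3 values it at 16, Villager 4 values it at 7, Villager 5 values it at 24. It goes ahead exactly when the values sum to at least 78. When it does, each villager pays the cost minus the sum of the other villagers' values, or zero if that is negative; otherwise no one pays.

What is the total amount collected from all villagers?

Total value 85 ≥ cost 78, so it is built.
Villager 1: others sum to 56; max(0, 78 - 56) = 22.
Villager 2: others sum to 76; max(0, 78 - 76) = 2.
Villager 3: others sum to 69; max(0, 78 - 69) = 9.
Villager 4: others sum to 78; max(0, 78 - 78) = 0.
Villager 5: others sum to 61; max(0, 78 - 61) = 17.
Total collected = 22 + 2 + 9 + 0 + 17 = 50.

50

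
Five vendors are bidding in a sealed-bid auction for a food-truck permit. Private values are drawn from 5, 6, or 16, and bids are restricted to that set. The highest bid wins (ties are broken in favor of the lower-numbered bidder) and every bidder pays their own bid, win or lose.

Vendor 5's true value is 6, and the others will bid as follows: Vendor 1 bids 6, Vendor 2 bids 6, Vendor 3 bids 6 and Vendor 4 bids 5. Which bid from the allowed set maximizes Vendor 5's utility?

5

Bid 5: loses but pays 5, utility -5.
Bid 6: loses but pays 6, utility -6.
Bid 16: wins, pays 16, utility 6 - 16 = -10.
The best choice is 5 with utility -5.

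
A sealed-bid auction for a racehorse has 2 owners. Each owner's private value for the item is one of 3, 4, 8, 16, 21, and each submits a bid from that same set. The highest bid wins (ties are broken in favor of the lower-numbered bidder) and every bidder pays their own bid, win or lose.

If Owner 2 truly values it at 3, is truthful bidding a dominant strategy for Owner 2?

Consider the case where Owner 1 bids 3.
Truthful bid 3: loses but pays 3, utility -3.
Bid 4 instead: wins, pays 4, utility 3 - 4 = -1.
Since -1 > -3, bidding 4 is strictly better here, so truthful bidding is not dominant.

No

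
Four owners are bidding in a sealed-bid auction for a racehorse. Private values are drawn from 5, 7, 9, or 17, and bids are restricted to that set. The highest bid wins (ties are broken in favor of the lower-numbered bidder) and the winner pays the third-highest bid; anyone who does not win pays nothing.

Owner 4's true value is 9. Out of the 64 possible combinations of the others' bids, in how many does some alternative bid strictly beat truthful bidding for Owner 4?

12

Others bid (5, 5, 9): truth gives 0; bid 17 gives 4 > 0. Violating.
Others bid (5, 7, 9): truth gives 0; bid 17 gives 2 > 0. Violating.
Others bid (5, 9, 5): truth gives 0; bid 17 gives 4 > 0. Violating.
Others bid (5, 9, 7): truth gives 0; bid 17 gives 2 > 0. Violating.
Others bid (5, 5, 5): truth gives 4; no alternative beats it.
Others bid (5, 5, 7): truth gives 4; no alternative beats it.
(Checking all 64 profiles: 12 have a profitable deviation, 52 do not.)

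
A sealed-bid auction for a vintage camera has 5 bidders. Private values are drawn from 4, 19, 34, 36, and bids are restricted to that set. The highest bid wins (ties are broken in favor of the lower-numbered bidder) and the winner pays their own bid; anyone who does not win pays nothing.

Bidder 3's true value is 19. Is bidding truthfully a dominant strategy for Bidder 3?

Check each profile of the others' bids and compare truth against every alternative bid.
Others bid (4, 4, 4, 4): truth gives 0, best alternative gives 0.
Others bid (4, 4, 4, 19): truth gives 0, best alternative gives 0.
Others bid (4, 4, 4, 34): truth gives 0, best alternative gives 0.
Others bid (4, 4, 4, 36): truth gives 0, best alternative gives 0.
Others bid (4, 4, 19, 4): truth gives 0, best alternative gives 0.
Others bid (4, 4, 19, 19): truth gives 0, best alternative gives 0.
(Remaining 250 profiles checked similarly; truth is weakly best in each.)
In every case the truthful bid is at least as good as any alternative, so it is a dominant strategy.

Yes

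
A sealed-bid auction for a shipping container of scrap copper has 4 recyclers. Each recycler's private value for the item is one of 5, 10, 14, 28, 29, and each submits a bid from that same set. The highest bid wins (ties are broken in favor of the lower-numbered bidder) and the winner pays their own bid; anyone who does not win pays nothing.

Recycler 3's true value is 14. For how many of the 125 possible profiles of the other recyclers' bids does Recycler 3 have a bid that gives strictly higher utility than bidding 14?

Others bid (5, 5, 5): truth gives 0; bid 10 gives 4 > 0. Violating.
Others bid (5, 5, 10): truth gives 0; bid 10 gives 4 > 0. Violating.
Others bid (5, 5, 14): truth gives 0; no alternative beats it.
Others bid (5, 5, 28): truth gives 0; no alternative beats it.
(Checking all 125 profiles: 2 have a profitable deviation, 123 do not.)

2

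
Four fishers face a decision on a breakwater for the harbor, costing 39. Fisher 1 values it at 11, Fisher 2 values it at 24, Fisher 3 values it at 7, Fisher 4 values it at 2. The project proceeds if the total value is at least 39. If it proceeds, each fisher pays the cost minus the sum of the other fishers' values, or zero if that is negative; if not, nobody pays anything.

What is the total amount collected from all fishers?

Total value 44 ≥ cost 39, so it is built.
Fisher 1: others sum to 33; max(0, 39 - 33) = 6.
Fisher 2: others sum to 20; max(0, 39 - 20) = 19.
Fisher 3: others sum to 37; max(0, 39 - 37) = 2.
Fisher 4: others sum to 42; max(0, 39 - 42) = 0.
Total collected = 6 + 19 + 2 + 0 = 27.

27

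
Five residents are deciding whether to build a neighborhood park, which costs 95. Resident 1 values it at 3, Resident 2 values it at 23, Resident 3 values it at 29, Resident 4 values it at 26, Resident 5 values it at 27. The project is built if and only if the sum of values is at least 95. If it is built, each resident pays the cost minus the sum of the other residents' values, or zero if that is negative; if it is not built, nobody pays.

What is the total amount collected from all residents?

Total value 108 ≥ cost 95, so it is built.
Resident 1: others sum to 105; max(0, 95 - 105) = 0.
Resident 2: others sum to 85; max(0, 95 - 85) = 10.
Resident 3: others sum to 79; max(0, 95 - 79) = 16.
Resident 4: others sum to 82; max(0, 95 - 82) = 13.
Resident 5: others sum to 81; max(0, 95 - 81) = 14.
Total collected = 0 + 10 + 16 + 13 + 14 = 53.

53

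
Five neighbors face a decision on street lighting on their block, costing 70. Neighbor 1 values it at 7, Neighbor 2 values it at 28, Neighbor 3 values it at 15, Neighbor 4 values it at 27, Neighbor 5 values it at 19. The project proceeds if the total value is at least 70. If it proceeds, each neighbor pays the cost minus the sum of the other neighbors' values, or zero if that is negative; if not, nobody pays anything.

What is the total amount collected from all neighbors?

Total value 96 ≥ cost 70, so it is built.
Neighbor 1: others sum to 89; max(0, 70 - 89) = 0.
Neighbor 2: others sum to 68; max(0, 70 - 68) = 2.
Neighbor 3: others sum to 81; max(0, 70 - 81) = 0.
Neighbor 4: others sum to 69; max(0, 70 - 69) = 1.
Neighbor 5: others sum to 77; max(0, 70 - 77) = 0.
Total collected = 0 + 2 + 0 + 1 + 0 = 3.

3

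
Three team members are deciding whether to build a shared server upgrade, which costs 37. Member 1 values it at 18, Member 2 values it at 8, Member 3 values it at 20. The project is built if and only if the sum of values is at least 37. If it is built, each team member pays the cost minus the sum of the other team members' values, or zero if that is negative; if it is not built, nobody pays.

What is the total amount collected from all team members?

20

Total value 46 ≥ cost 37, so it is built.
Member 1: others sum to 28; max(0, 37 - 28) = 9.
Member 2: others sum to 38; max(0, 37 - 38) = 0.
Member 3: others sum to 26; max(0, 37 - 26) = 11.
Total collected = 9 + 0 + 11 = 20.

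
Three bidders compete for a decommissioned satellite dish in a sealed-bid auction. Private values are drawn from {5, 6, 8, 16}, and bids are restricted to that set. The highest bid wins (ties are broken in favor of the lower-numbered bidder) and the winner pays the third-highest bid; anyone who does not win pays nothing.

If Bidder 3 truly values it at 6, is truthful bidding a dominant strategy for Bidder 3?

Consider the case where Bidder 1 bids 5 and Bidder 2 bids 6.
Truthful bid 6: loses, pays 0, utility 0.
Bid 8 instead: wins, pays 5, utility 6 - 5 = 1.
Since 1 > 0, bidding 8 is strictly better here, so truthful bidding is not dominant.

No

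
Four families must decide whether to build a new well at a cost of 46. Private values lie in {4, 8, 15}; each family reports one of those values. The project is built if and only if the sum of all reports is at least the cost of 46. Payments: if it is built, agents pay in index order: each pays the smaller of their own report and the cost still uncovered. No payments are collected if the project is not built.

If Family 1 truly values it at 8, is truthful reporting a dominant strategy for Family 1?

Consider the case where Family 2 reports 15, Family 3 reports 15 and Family 4 reports 15.
Truthful report 8: project built, pays 8, utility 8 - 8 = 0.
Report 4 instead: project built, pays 4, utility 8 - 4 = 4.
Since 4 > 0, reporting 4 is strictly better here, so truthful reporting is not dominant.

No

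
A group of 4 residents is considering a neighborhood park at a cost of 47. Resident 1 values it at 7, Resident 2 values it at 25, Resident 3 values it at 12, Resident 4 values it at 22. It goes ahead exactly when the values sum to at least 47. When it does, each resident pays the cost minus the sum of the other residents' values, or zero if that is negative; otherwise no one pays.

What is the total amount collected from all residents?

Total value 66 ≥ cost 47, so it is built.
Resident 1: others sum to 59; max(0, 47 - 59) = 0.
Resident 2: others sum to 41; max(0, 47 - 41) = 6.
Resident 3: others sum to 54; max(0, 47 - 54) = 0.
Resident 4: others sum to 44; max(0, 47 - 44) = 3.
Total collected = 0 + 6 + 0 + 3 = 9.

9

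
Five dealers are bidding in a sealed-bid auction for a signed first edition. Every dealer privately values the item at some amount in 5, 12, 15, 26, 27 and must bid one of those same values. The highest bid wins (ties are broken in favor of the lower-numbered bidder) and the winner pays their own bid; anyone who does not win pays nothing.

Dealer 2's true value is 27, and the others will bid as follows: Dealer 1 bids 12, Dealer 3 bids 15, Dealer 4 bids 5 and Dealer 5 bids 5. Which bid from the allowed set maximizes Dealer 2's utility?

15

Bid 5: loses, pays 0, utility 0.
Bid 12: loses, pays 0, utility 0.
Bid 15: wins, pays 15, utility 27 - 15 = 12.
Bid 26: wins, pays 26, utility 27 - 26 = 1.
Bid 27: wins, pays 27, utility 27 - 27 = 0.
The best choice is 15 with utility 12.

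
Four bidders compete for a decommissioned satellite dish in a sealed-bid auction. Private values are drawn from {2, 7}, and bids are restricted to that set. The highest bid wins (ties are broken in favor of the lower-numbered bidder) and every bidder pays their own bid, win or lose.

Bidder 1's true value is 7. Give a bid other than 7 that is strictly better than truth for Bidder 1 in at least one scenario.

Suppose Bidder 2 bids 2, Bidder 3 bids 2 and Bidder 4 bids 2.
Bid 7: wins, pays 7, utility 7 - 7 = 0.
Bid 2: wins, pays 2, utility 7 - 2 = 5.
So bidding 2 beats truth here (5 > 0).

2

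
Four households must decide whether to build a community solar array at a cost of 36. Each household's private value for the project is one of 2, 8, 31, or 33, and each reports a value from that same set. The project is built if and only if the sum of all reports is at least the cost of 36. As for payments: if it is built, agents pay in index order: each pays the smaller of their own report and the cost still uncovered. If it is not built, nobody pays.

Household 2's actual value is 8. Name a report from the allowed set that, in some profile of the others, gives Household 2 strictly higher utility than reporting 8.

2

Suppose Household 1 reports 2, Household 3 reports 2 and Household 4 reports 31.
Report 8: project built, pays 8, utility 8 - 8 = 0.
Report 2: project built, pays 2, utility 8 - 2 = 6.
So reporting 2 beats truth here (6 > 0).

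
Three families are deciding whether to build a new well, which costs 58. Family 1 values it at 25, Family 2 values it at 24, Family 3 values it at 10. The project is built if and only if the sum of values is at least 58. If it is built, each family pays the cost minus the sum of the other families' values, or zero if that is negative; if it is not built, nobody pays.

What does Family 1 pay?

24

Total value 59 ≥ cost 58, so the project is built.
The other families' values sum to 34.
Cost minus that sum is 58 - 34 = 24.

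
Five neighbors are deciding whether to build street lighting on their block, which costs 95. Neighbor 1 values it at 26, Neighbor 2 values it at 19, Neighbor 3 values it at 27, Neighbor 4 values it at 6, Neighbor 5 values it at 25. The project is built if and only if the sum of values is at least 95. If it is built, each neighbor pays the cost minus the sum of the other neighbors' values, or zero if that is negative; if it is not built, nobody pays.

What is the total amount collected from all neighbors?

65

Total value 103 ≥ cost 95, so it is built.
Neighbor 1: others sum to 77; max(0, 95 - 77) = 18.
Neighbor 2: others sum to 84; max(0, 95 - 84) = 11.
Neighbor 3: others sum to 76; max(0, 95 - 76) = 19.
Neighbor 4: others sum to 97; max(0, 95 - 97) = 0.
Neighbor 5: others sum to 78; max(0, 95 - 78) = 17.
Total collected = 18 + 11 + 19 + 0 + 17 = 65.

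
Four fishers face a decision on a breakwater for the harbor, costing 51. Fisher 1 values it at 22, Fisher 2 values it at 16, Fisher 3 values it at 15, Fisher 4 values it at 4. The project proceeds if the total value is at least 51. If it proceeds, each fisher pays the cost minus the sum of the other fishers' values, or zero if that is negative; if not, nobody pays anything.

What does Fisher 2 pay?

Total value 57 ≥ cost 51, so the project is built.
The other fishers' values sum to 41.
Cost minus that sum is 51 - 41 = 10.

10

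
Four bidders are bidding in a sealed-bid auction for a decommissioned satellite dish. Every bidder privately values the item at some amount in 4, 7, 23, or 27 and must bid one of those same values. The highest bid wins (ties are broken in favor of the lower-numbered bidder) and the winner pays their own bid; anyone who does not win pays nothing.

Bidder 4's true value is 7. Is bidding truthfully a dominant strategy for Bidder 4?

Check each profile of the others' bids and compare truth against every alternative bid.
Others bid (4, 4, 4): truth gives 0, best alternative gives 0.
Others bid (4, 4, 7): truth gives 0, best alternative gives 0.
Others bid (4, 4, 23): truth gives 0, best alternative gives 0.
Others bid (4, 4, 27): truth gives 0, best alternative gives 0.
Others bid (4, 7, 4): truth gives 0, best alternative gives 0.
Others bid (4, 7, 7): truth gives 0, best alternative gives 0.
(Remaining 58 profiles checked similarly; truth is weakly best in each.)
In every case the truthful bid is at least as good as any alternative, so it is a dominant strategy.

Yes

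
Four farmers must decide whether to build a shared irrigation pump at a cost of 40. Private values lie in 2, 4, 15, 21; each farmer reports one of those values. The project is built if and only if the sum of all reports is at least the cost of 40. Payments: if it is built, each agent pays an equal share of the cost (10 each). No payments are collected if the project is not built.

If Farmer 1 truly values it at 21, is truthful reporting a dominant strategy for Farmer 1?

Yes

Check each profile of the others' reports and compare truth against every alternative report.
Others report (2, 2, 15): truth gives 11, best alternative gives 0.
Others report (2, 4, 15): truth gives 11, best alternative gives 0.
Others report (2, 15, 2): truth gives 11, best alternative gives 0.
Others report (2, 15, 4): truth gives 11, best alternative gives 0.
Others report (4, 2, 15): truth gives 11, best alternative gives 0.
Others report (4, 4, 15): truth gives 11, best alternative gives 0.
(Remaining 58 profiles checked similarly; truth is weakly best in each.)
In every case the truthful report is at least as good as any alternative, so it is a dominant strategy.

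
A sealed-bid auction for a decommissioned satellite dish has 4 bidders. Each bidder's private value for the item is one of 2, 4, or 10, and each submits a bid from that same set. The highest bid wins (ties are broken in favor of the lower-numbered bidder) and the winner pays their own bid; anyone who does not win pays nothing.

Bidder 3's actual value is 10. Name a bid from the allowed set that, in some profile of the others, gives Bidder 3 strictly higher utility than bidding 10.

4

Suppose Bidder 1 bids 2, Bidder 2 bids 2 and Bidder 4 bids 2.
Bid 10: wins, pays 10, utility 10 - 10 = 0.
Bid 4: wins, pays 4, utility 10 - 4 = 6.
So bidding 4 beats truth here (6 > 0).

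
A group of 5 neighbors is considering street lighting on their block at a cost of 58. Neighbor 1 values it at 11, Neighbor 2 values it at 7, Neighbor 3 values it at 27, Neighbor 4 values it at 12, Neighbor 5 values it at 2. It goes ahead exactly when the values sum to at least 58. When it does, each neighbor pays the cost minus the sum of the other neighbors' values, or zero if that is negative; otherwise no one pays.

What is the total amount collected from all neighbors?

54

Total value 59 ≥ cost 58, so it is built.
Neighbor 1: others sum to 48; max(0, 58 - 48) = 10.
Neighbor 2: others sum to 52; max(0, 58 - 52) = 6.
Neighbor 3: others sum to 32; max(0, 58 - 32) = 26.
Neighbor 4: others sum to 47; max(0, 58 - 47) = 11.
Neighbor 5: others sum to 57; max(0, 58 - 57) = 1.
Total collected = 10 + 6 + 26 + 11 + 1 = 54.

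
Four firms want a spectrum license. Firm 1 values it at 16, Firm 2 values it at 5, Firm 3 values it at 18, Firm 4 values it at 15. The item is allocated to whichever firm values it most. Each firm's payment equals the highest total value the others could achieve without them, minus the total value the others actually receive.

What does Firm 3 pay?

16

Firm 3 has the highest value and receives the item.
Without Firm 3, the item would go to the next-highest value, 16, so the others could achieve 16.
With Firm 3 present and winning, the others receive nothing, so their total is 0.
Payment = 16 - 0 = 16.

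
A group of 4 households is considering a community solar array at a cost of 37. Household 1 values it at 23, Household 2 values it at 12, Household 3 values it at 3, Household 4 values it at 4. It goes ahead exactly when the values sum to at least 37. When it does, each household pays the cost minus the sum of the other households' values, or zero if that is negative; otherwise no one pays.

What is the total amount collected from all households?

Total value 42 ≥ cost 37, so it is built.
Household 1: others sum to 19; max(0, 37 - 19) = 18.
Household 2: others sum to 30; max(0, 37 - 30) = 7.
Household 3: others sum to 39; max(0, 37 - 39) = 0.
Household 4: others sum to 38; max(0, 37 - 38) = 0.
Total collected = 18 + 7 + 0 + 0 = 25.

25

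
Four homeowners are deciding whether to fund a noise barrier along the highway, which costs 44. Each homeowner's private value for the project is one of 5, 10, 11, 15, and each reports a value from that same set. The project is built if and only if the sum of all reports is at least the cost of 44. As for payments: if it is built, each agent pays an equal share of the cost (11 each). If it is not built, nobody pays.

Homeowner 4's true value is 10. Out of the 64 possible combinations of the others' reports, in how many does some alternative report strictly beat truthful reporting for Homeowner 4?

Others report (5, 15, 15): truth gives -1; report 5 gives 0 > -1. Violating.
Others report (10, 10, 15): truth gives -1; report 5 gives 0 > -1. Violating.
Others report (10, 11, 15): truth gives -1; report 5 gives 0 > -1. Violating.
Others report (10, 15, 10): truth gives -1; report 5 gives 0 > -1. Violating.
Others report (5, 5, 5): truth gives 0; no alternative beats it.
Others report (5, 5, 10): truth gives 0; no alternative beats it.
(Checking all 64 profiles: 15 have a profitable deviation, 49 do not.)

15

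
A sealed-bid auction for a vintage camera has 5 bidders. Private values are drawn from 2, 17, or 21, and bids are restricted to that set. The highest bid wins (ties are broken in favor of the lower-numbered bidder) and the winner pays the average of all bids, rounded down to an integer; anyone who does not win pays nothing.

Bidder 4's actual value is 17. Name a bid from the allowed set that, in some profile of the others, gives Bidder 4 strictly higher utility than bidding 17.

Suppose Bidder 1 bids 2, Bidder 2 bids 2, Bidder 3 bids 2 and Bidder 5 bids 21.
Bid 17: loses, pays 0, utility 0.
Bid 21: wins, pays 9, utility 17 - 9 = 8.
So bidding 21 beats truth here (8 > 0).

21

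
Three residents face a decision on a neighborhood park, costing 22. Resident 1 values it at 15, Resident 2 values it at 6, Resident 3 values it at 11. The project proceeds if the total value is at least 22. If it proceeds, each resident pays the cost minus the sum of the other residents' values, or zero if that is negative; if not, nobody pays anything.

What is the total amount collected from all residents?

Total value 32 ≥ cost 22, so it is built.
Resident 1: others sum to 17; max(0, 22 - 17) = 5.
Resident 2: others sum to 26; max(0, 22 - 26) = 0.
Resident 3: others sum to 21; max(0, 22 - 21) = 1.
Total collected = 5 + 0 + 1 = 6.

6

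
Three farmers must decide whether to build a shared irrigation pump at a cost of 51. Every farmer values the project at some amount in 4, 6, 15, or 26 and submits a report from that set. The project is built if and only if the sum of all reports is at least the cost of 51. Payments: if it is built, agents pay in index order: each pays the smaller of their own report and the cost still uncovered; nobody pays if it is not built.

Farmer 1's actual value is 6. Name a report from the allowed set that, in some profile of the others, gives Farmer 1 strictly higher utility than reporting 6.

4

Suppose Farmer 2 reports 26 and Farmer 3 reports 26.
Report 6: project built, pays 6, utility 6 - 6 = 0.
Report 4: project built, pays 4, utility 6 - 4 = 2.
So reporting 4 beats truth here (2 > 0).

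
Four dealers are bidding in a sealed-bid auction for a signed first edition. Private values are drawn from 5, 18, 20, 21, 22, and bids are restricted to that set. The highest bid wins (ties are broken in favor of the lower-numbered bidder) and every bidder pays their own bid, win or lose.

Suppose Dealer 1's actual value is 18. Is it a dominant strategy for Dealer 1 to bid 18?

Consider the case where Dealer 2 bids 5, Dealer 3 bids 5 and Dealer 4 bids 5.
Truthful bid 18: wins, pays 18, utility 18 - 18 = 0.
Bid 5 instead: wins, pays 5, utility 18 - 5 = 13.
Since 13 > 0, bidding 5 is strictly better here, so truthful bidding is not dominant.

No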